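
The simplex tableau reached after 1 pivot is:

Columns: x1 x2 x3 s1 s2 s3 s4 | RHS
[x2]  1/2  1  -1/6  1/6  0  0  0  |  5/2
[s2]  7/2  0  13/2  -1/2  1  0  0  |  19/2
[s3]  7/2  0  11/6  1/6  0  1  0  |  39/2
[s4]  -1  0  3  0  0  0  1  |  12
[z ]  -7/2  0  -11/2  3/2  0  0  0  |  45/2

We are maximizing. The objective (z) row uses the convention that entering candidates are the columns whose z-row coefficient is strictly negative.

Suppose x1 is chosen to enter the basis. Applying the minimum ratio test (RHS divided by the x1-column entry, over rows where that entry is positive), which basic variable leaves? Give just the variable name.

Ratios: row 1 (x2): (5/2)/(1/2) = 5; row 2 (s2): (19/2)/(7/2) = 19/7; row 3 (s3): (39/2)/(7/2) = 39/7; row 4 (s4): entry -1 ≤ 0, skip.
Minimum ratio 19/7 is in the s2 row, so s2 leaves.

s2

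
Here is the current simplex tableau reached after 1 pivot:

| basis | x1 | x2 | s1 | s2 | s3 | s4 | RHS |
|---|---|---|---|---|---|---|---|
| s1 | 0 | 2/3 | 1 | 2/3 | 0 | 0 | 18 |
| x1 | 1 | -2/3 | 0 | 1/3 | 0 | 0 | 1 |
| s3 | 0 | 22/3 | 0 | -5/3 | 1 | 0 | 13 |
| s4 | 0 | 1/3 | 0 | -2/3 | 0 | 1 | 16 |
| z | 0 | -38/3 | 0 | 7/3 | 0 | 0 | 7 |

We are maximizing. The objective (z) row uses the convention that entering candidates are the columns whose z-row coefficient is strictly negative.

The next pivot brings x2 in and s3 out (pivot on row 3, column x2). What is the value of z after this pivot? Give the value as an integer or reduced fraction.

324/11

Minimum ratio for x2: 13/(22/3) = 39/22.
z changes by −(z-row coeff of x2)·ratio = −(-38/3)·(39/22) = 247/11.
New z = 7 + (247/11) = 324/11.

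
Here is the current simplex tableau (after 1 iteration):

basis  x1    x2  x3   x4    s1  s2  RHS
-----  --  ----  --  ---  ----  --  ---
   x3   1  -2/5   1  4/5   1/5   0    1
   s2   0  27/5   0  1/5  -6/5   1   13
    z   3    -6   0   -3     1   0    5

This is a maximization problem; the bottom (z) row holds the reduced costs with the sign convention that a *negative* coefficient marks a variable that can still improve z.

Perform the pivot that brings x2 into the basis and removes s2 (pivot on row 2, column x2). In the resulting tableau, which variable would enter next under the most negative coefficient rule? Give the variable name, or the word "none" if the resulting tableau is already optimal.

x4

Pivot element 27/5. New z-row = old z-row − (-6)·(row 2/(27/5)).
Updated z-row coefficients: x1: 3, x2: 0, x3: 0, x4: -25/9, s1: -1/3, s2: 10/9.
The most negative is -25/9 in column x4, so x4 would enter next.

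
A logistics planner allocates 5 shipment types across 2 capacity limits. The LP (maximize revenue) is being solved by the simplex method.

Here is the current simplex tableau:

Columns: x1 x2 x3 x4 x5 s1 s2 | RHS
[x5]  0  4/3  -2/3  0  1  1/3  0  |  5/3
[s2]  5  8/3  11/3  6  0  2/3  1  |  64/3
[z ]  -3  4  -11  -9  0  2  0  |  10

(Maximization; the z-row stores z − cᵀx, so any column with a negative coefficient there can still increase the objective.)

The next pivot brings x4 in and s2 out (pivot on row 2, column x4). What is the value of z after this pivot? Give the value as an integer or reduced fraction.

Minimum ratio for x4: (64/3)/6 = 32/9.
z changes by −(z-row coeff of x4)·ratio = −(-9)·(32/9) = 32.
New z = 10 + 32 = 42.

42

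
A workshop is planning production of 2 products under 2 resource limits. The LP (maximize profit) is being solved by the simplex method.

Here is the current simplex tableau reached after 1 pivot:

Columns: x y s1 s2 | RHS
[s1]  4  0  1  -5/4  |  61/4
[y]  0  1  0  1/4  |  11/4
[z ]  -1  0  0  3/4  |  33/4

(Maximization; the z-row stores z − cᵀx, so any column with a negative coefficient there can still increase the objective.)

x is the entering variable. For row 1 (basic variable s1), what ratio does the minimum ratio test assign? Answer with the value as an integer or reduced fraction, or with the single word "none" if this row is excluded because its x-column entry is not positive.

61/16

Ratio = RHS / (x entry) = (61/4) / 4 = 61/16.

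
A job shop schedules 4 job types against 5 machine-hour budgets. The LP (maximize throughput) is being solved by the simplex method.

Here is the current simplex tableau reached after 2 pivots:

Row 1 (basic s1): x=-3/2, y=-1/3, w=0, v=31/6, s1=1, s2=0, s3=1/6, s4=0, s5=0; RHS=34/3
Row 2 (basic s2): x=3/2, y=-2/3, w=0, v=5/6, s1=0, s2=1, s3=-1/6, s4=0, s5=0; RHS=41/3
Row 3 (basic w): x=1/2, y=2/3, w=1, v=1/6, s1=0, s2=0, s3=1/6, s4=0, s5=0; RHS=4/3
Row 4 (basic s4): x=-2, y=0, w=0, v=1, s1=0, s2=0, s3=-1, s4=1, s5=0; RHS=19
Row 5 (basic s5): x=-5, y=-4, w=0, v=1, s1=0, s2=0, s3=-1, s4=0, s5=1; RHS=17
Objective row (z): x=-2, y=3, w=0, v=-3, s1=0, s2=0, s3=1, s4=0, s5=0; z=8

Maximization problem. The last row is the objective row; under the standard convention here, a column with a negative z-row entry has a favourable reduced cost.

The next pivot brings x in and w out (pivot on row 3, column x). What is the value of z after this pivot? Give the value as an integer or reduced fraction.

40/3

Minimum ratio for x: (4/3)/(1/2) = 8/3.
z changes by −(z-row coeff of x)·ratio = −(-2)·(8/3) = 16/3.
New z = 8 + (16/3) = 40/3.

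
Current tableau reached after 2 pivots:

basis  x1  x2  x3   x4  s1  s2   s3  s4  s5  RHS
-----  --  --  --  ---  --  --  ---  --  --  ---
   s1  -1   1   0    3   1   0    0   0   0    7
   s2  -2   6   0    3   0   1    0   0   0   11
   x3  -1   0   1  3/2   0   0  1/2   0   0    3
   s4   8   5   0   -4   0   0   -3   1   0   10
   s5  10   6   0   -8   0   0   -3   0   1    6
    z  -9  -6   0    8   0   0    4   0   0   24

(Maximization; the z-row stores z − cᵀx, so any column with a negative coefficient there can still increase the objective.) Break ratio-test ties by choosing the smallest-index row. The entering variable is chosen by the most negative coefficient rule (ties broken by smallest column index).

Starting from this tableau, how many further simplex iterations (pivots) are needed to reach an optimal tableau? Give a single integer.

pivot: x1 in, s5 out → z = 147/5
pivot: x2 in, x1 out → z = 30
No improving column remains; optimal.

2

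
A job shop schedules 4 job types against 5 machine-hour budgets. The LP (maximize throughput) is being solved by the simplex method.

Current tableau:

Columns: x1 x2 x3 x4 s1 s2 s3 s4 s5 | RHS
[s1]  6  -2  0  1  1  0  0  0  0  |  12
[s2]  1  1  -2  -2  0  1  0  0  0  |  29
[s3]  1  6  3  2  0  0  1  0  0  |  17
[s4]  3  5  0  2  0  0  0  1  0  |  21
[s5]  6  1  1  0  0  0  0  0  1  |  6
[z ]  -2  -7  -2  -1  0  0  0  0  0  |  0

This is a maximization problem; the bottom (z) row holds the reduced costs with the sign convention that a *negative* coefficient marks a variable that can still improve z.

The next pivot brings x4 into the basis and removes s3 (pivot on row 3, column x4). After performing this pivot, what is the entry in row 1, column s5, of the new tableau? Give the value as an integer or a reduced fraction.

Pivot element is row 3, column x4: 2.
Normalize row 3: new (row 3, s5) = 0/2 = 0.
row 1 ← row 1 − 1·(new row 3): 0 − 1·0 = 0.

0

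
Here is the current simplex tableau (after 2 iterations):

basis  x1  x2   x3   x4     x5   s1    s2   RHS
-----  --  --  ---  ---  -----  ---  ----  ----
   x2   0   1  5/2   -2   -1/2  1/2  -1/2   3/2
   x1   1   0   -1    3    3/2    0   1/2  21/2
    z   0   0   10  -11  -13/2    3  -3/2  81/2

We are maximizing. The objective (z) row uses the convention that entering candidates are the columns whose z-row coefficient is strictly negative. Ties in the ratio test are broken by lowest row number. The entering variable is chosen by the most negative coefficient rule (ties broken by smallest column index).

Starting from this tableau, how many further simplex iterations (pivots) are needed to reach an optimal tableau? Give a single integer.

pivot: x4 in, x1 out → z = 79
pivot: x5 in, x4 out → z = 86
No improving column remains; optimal.

2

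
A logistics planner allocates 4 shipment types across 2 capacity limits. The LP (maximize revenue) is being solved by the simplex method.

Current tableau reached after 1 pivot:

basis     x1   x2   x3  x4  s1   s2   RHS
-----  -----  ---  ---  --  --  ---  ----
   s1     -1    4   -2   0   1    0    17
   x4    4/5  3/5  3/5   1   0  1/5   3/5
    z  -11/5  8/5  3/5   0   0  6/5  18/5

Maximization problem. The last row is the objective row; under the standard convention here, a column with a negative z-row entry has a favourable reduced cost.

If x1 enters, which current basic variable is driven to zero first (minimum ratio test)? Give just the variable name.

x4

Ratios: row 1 (s1): entry -1 ≤ 0, skip; row 2 (x4): (3/5)/(4/5) = 3/4.
Minimum ratio 3/4 is in the x4 row, so x4 leaves.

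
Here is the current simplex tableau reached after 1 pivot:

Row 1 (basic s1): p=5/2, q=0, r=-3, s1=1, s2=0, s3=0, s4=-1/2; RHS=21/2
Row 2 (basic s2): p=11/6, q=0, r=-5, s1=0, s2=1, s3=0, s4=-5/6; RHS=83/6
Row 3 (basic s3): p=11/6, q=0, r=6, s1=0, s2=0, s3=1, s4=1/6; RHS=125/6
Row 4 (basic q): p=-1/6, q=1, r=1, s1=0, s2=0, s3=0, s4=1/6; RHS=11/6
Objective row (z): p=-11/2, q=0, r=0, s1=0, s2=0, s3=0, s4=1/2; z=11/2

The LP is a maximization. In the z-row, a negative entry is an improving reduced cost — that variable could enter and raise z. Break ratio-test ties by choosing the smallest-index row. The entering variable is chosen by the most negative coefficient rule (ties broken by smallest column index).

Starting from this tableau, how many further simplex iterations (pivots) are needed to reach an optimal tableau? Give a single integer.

3

pivot: p in, s1 out → z = 143/5
pivot: r in, s3 out → z = 1606/41
pivot: s4 in, q out → z = 209/5
No improving column remains; optimal.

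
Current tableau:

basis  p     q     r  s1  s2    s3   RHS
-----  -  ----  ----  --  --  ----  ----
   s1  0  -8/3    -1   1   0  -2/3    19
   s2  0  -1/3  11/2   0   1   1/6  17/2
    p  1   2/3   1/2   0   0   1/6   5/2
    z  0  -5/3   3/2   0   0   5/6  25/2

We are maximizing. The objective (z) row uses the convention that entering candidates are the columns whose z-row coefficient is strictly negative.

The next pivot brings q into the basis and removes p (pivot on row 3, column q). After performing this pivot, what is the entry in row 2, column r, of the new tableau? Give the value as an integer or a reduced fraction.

Pivot element is row 3, column q: 2/3.
Normalize row 3: new (row 3, r) = (1/2)/(2/3) = 3/4.
row 2 ← row 2 − (-1/3)·(new row 3): 11/2 − (-1/3)·(3/4) = 23/4.

23/4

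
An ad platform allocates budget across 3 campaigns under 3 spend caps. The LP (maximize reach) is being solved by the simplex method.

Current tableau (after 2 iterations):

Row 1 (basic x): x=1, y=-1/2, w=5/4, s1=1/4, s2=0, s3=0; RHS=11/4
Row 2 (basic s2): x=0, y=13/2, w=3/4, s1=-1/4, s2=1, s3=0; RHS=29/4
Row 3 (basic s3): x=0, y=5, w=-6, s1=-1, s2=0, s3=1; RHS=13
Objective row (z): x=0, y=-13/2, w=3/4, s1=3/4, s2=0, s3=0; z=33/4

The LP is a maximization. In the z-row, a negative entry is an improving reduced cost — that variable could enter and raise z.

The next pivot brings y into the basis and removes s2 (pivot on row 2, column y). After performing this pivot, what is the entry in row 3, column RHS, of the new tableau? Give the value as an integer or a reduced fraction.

Pivot element is row 2, column y: 13/2.
Normalize row 2: new (row 2, RHS) = (29/4)/(13/2) = 29/26.
row 3 ← row 3 − 5·(new row 2): 13 − 5·(29/26) = 193/26.

193/26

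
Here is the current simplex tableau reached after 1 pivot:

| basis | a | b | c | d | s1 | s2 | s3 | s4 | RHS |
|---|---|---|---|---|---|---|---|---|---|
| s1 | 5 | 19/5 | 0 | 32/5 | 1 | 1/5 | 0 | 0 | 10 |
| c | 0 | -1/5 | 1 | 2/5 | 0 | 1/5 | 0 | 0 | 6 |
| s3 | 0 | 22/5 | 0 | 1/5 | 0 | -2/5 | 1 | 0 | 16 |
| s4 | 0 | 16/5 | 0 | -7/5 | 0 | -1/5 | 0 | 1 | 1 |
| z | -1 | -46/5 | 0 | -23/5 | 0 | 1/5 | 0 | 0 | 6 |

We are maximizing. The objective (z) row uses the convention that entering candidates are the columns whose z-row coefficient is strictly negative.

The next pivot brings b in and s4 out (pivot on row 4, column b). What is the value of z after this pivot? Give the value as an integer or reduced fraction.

71/8

Minimum ratio for b: 1/(16/5) = 5/16.
z changes by −(z-row coeff of b)·ratio = −(-46/5)·(5/16) = 23/8.
New z = 6 + (23/8) = 71/8.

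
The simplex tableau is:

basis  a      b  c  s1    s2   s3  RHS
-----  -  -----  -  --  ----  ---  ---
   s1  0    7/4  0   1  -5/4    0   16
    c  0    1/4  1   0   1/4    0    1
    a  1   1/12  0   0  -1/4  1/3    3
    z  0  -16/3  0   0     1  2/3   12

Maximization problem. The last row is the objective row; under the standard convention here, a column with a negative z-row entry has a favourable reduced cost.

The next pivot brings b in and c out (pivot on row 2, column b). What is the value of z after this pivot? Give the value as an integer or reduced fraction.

100/3

Minimum ratio for b: 1/(1/4) = 4.
z changes by −(z-row coeff of b)·ratio = −(-16/3)·4 = 64/3.
New z = 12 + (64/3) = 100/3.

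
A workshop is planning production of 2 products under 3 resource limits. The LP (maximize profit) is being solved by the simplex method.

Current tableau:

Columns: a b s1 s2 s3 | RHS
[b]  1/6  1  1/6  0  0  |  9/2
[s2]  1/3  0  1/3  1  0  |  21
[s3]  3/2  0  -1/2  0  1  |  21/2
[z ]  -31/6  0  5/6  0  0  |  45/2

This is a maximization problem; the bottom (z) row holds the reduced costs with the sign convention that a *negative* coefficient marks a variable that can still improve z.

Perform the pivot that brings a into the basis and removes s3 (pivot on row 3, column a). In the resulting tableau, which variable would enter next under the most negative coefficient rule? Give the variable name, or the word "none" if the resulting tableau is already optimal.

s1

Pivot element 3/2. New z-row = old z-row − (-31/6)·(row 3/(3/2)).
Updated z-row coefficients: a: 0, b: 0, s1: -8/9, s2: 0, s3: 31/9.
The most negative is -8/9 in column s1, so s1 would enter next.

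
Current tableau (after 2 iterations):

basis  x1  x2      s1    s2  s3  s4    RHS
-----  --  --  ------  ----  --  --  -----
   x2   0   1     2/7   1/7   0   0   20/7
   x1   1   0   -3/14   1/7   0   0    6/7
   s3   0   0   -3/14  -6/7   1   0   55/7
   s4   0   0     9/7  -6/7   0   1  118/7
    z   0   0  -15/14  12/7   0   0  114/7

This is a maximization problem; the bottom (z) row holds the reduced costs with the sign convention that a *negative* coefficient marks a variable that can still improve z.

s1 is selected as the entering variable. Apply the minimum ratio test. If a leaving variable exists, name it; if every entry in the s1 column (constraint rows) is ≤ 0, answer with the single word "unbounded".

x2

Ratios: row 1 (x2): (20/7)/(2/7) = 10; row 2 (x1): entry -3/14 ≤ 0, skip; row 3 (s3): entry -3/14 ≤ 0, skip; row 4 (s4): (118/7)/(9/7) = 118/9.
Minimum ratio is in the x2 row, so x2 leaves.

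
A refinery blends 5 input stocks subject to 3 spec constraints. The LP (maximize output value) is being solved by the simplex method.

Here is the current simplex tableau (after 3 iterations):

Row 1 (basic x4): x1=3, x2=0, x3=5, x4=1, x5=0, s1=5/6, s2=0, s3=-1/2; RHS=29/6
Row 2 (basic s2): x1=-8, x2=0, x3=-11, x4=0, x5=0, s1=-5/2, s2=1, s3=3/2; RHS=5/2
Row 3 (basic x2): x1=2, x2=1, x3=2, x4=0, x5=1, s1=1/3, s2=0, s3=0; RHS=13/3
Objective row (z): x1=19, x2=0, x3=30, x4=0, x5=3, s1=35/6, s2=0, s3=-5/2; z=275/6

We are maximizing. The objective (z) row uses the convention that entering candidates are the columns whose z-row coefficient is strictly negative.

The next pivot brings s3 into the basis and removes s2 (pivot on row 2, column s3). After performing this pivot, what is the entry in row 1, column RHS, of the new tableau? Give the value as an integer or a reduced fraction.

Pivot element is row 2, column s3: 3/2.
Normalize row 2: new (row 2, RHS) = (5/2)/(3/2) = 5/3.
row 1 ← row 1 − (-1/2)·(new row 2): 29/6 − (-1/2)·(5/3) = 17/3.

17/3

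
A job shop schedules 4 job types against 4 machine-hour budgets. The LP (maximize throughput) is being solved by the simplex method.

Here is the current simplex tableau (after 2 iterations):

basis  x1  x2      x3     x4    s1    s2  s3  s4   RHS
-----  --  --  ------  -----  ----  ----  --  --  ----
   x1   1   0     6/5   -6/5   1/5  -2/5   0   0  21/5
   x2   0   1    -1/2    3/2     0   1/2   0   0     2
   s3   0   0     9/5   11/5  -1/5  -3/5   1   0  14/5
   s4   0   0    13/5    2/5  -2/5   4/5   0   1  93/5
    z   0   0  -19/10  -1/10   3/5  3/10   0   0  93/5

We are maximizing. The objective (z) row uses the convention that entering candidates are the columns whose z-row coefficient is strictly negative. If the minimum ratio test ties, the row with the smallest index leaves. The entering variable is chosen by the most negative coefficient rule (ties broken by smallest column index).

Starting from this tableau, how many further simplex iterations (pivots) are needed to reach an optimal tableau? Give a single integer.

pivot: x3 in, s3 out → z = 194/9
pivot: s2 in, x2 out → z = 73/3
No improving column remains; optimal.

2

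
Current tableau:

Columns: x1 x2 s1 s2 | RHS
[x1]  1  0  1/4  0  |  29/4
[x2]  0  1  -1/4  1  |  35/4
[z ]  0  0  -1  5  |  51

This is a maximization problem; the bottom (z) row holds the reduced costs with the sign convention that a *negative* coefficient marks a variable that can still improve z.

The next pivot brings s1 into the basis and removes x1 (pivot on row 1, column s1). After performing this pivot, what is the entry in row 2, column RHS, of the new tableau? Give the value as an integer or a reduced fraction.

Pivot element is row 1, column s1: 1/4.
Normalize row 1: new (row 1, RHS) = (29/4)/(1/4) = 29.
row 2 ← row 2 − (-1/4)·(new row 1): 35/4 − (-1/4)·29 = 16.

16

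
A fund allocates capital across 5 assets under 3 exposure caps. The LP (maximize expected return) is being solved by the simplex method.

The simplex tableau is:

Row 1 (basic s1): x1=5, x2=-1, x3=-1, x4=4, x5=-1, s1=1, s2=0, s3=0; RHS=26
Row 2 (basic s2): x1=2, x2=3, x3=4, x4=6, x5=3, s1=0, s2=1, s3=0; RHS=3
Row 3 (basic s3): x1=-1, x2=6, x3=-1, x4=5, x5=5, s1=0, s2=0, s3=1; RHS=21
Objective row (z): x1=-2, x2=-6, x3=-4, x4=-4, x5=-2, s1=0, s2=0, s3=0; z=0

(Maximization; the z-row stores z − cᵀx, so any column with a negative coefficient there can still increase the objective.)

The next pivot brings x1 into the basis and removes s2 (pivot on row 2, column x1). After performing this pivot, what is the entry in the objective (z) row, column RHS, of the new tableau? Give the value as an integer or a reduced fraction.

Pivot element is row 2, column x1: 2.
Normalize row 2: new (row 2, RHS) = 3/2 = 3/2.
z-row ← z-row − (-2)·(new row 2): 0 − (-2)·(3/2) = 3.

3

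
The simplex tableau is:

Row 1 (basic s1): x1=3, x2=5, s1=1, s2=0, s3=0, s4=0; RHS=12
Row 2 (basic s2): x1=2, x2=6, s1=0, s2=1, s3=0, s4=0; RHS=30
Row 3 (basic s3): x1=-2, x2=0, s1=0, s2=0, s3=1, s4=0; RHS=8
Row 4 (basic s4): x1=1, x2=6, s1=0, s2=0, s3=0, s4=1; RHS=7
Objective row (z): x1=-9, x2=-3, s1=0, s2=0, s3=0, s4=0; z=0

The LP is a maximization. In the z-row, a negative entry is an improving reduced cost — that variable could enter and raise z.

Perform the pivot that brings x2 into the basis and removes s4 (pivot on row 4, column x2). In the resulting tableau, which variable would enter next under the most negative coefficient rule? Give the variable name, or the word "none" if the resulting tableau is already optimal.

Pivot element 6. New z-row = old z-row − (-3)·(row 4/6).
Updated z-row coefficients: x1: -17/2, x2: 0, s1: 0, s2: 0, s3: 0, s4: 1/2.
The most negative is -17/2 in column x1, so x1 would enter next.

x1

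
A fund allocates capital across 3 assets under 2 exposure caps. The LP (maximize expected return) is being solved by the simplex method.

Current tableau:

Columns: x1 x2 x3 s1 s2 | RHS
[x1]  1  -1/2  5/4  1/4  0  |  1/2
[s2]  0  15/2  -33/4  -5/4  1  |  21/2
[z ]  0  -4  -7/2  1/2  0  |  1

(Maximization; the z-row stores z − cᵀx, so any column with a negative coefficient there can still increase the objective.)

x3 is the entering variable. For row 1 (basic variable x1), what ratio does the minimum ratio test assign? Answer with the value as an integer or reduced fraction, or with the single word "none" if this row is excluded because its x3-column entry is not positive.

2/5

Ratio = RHS / (x3 entry) = (1/2) / (5/4) = 2/5.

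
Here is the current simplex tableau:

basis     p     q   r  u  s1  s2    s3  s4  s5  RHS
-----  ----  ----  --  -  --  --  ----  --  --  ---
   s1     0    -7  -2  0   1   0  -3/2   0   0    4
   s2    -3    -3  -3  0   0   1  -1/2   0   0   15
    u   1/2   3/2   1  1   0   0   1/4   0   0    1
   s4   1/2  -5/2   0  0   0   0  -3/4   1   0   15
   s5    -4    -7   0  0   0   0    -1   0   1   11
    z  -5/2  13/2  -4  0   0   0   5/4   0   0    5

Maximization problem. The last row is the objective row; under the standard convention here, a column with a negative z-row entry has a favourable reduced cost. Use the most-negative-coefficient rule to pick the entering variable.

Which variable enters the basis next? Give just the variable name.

Objective-row coefficients: p: -5/2, q: 13/2, r: -4, u: 0, s1: 0, s2: 0, s3: 5/4, s4: 0, s5: 0.
The most negative is -4 in column r, so r enters.

r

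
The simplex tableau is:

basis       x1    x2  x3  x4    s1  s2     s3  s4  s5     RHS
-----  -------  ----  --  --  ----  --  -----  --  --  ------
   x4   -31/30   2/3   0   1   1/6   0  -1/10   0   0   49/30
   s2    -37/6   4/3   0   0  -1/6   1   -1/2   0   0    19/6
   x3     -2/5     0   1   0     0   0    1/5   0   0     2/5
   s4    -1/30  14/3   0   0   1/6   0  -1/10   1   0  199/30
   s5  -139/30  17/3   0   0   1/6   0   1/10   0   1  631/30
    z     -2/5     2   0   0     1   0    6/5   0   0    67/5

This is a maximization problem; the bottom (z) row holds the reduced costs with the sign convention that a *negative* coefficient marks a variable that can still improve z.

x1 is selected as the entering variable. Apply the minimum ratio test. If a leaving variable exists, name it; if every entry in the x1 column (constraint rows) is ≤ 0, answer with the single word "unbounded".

unbounded

x1-column entries: row 1: -31/30, row 2: -37/6, row 3: -2/5, row 4: -1/30, row 5: -139/30. All ≤ 0, so x1 can increase without bound; the LP is unbounded in this direction.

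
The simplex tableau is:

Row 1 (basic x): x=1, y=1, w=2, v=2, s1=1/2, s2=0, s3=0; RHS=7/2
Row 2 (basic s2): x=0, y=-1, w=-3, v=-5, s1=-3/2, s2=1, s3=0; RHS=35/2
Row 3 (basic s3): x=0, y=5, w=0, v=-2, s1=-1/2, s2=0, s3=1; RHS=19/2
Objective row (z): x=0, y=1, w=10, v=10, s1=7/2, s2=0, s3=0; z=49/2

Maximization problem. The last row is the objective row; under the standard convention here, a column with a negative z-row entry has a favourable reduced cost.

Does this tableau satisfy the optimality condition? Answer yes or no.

No objective-row coefficient is strictly negative, so no entering variable exists; the tableau is optimal.

yes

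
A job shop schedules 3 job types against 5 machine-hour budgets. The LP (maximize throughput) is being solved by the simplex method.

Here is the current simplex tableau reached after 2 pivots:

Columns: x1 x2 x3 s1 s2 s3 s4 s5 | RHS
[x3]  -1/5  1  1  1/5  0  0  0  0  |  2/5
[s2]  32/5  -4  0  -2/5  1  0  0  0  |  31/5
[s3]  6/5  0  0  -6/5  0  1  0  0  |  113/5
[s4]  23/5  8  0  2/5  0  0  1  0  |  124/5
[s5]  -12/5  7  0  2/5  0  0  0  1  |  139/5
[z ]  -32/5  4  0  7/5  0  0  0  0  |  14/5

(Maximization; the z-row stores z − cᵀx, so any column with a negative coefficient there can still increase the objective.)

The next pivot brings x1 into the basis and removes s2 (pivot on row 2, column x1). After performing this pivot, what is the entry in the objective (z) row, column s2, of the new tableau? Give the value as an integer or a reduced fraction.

Pivot element is row 2, column x1: 32/5.
Normalize row 2: new (row 2, s2) = 1/(32/5) = 5/32.
z-row ← z-row − (-32/5)·(new row 2): 0 − (-32/5)·(5/32) = 1.

1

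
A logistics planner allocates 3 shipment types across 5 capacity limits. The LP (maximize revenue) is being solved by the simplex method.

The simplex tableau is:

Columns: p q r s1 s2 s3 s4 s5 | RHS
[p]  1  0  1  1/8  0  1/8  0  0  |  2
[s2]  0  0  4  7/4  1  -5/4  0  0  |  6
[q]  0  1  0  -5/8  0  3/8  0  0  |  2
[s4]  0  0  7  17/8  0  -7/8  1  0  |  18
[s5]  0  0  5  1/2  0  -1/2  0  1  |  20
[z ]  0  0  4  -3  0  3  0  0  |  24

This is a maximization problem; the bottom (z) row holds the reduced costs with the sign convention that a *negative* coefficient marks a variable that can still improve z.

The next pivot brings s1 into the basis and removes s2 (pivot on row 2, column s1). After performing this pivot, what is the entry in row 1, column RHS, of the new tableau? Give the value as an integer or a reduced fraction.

Pivot element is row 2, column s1: 7/4.
Normalize row 2: new (row 2, RHS) = 6/(7/4) = 24/7.
row 1 ← row 1 − (1/8)·(new row 2): 2 − (1/8)·(24/7) = 11/7.

11/7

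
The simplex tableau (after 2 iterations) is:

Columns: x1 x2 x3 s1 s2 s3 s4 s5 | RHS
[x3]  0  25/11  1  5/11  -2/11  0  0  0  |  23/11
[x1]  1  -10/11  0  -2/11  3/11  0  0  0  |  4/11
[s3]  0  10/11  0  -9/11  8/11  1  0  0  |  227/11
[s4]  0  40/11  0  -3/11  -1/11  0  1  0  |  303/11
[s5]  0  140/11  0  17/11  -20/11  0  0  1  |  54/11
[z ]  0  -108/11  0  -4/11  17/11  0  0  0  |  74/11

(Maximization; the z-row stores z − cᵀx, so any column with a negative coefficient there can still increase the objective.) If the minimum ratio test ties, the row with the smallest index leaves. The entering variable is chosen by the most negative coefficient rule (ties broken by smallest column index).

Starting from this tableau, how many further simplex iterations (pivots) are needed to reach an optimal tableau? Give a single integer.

1

pivot: x2 in, s5 out → z = 368/35
No improving column remains; optimal.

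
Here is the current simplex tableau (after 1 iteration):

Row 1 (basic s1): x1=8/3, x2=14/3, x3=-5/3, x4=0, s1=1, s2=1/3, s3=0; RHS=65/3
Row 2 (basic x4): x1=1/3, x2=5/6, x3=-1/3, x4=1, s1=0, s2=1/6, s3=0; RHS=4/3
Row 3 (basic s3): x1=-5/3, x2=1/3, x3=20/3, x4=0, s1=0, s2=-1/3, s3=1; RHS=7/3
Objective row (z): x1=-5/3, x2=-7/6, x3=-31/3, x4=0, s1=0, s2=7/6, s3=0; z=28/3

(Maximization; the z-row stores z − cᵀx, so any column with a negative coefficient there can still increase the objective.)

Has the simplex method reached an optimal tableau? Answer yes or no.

no

Column x1 has objective-row coefficient -5/3, which is negative; an improving pivot exists, so not yet optimal.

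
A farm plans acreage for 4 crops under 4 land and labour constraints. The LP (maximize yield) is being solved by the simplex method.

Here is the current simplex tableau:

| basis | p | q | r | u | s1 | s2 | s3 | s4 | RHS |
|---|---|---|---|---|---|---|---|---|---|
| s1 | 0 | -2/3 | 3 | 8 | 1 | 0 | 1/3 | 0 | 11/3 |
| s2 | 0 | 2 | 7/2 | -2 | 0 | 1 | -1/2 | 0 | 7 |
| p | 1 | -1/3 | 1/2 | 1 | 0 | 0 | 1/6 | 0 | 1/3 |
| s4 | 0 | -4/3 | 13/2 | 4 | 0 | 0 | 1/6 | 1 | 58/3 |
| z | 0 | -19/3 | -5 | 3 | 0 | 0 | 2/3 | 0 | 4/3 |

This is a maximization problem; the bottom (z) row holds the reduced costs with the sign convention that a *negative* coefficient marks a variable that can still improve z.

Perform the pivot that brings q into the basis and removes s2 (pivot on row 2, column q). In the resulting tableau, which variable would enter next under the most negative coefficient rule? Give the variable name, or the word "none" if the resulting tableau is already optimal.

Pivot element 2. New z-row = old z-row − (-19/3)·(row 2/2).
Updated z-row coefficients: p: 0, q: 0, r: 73/12, u: -10/3, s1: 0, s2: 19/6, s3: -11/12, s4: 0.
The most negative is -10/3 in column u, so u would enter next.

u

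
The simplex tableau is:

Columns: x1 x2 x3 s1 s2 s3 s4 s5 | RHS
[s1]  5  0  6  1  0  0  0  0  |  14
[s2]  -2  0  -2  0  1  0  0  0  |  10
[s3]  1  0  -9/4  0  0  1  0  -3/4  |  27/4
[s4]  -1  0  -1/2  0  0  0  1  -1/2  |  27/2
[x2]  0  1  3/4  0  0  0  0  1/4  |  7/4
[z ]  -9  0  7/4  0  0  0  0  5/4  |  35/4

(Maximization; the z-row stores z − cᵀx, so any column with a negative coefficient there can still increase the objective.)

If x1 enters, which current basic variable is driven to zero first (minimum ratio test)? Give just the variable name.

s1

Ratios: row 1 (s1): 14/5 = 14/5; row 2 (s2): entry -2 ≤ 0, skip; row 3 (s3): (27/4)/1 = 27/4; row 4 (s4): entry -1 ≤ 0, skip; row 5 (x2): entry 0 ≤ 0, skip.
Minimum ratio 14/5 is in the s1 row, so s1 leaves.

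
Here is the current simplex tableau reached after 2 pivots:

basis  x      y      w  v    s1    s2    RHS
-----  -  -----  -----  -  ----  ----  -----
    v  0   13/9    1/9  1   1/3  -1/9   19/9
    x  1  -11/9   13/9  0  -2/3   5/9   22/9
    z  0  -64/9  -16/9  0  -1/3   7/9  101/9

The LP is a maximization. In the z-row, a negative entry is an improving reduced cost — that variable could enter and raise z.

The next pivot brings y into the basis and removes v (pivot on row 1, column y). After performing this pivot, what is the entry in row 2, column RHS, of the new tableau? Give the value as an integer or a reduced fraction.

Pivot element is row 1, column y: 13/9.
Normalize row 1: new (row 1, RHS) = (19/9)/(13/9) = 19/13.
row 2 ← row 2 − (-11/9)·(new row 1): 22/9 − (-11/9)·(19/13) = 55/13.

55/13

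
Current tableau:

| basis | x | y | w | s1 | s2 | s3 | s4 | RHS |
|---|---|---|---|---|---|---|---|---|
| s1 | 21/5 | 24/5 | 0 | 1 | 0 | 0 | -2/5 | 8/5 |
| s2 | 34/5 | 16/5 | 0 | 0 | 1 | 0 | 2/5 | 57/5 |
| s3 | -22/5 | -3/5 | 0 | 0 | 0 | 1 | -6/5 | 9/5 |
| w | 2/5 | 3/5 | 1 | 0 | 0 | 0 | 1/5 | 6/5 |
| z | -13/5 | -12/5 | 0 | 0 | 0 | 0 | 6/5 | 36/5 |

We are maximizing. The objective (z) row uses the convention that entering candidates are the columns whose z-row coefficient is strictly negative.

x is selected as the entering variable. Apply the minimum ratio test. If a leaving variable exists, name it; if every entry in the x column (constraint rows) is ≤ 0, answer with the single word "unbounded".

s1

Ratios: row 1 (s1): (8/5)/(21/5) = 8/21; row 2 (s2): (57/5)/(34/5) = 57/34; row 3 (s3): entry -22/5 ≤ 0, skip; row 4 (w): (6/5)/(2/5) = 3.
Minimum ratio is in the s1 row, so s1 leaves.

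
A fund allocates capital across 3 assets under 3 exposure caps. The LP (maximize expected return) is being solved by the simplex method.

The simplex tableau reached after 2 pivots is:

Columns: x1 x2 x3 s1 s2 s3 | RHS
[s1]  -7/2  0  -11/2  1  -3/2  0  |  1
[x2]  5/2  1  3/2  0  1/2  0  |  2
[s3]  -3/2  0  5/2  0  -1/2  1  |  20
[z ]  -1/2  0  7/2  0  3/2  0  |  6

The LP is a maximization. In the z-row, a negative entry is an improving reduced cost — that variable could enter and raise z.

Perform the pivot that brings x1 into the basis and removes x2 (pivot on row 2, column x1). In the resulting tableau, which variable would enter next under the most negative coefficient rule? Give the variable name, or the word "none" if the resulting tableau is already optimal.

Pivot element 5/2. New z-row = old z-row − (-1/2)·(row 2/(5/2)).
Updated z-row coefficients: x1: 0, x2: 1/5, x3: 19/5, s1: 0, s2: 8/5, s3: 0.
No coefficient is strictly negative; the tableau after this pivot is optimal.

none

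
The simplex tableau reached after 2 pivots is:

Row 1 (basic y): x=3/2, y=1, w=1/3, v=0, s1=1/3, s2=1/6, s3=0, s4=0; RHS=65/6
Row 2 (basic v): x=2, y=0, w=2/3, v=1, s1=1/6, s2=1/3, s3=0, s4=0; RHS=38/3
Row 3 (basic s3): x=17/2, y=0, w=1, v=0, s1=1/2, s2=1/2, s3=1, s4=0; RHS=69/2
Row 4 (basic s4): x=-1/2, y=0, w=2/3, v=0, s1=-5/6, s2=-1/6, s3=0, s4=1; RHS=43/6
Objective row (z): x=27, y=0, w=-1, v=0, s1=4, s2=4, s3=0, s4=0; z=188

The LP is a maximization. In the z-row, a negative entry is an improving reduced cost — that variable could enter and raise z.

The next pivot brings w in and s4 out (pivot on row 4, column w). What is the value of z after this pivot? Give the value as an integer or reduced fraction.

795/4

Minimum ratio for w: (43/6)/(2/3) = 43/4.
z changes by −(z-row coeff of w)·ratio = −(-1)·(43/4) = 43/4.
New z = 188 + (43/4) = 795/4.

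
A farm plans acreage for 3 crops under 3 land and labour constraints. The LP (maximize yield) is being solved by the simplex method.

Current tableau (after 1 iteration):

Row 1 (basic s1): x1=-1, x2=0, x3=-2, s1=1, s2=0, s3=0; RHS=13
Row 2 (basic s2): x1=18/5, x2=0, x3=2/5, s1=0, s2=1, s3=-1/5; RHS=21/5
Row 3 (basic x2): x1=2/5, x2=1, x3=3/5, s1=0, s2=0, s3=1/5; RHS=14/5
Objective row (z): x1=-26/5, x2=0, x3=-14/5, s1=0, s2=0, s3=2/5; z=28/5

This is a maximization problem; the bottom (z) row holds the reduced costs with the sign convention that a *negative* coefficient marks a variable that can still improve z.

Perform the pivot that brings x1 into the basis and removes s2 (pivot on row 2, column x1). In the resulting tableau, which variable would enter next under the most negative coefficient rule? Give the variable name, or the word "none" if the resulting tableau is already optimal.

x3

Pivot element 18/5. New z-row = old z-row − (-26/5)·(row 2/(18/5)).
Updated z-row coefficients: x1: 0, x2: 0, x3: -20/9, s1: 0, s2: 13/9, s3: 1/9.
The most negative is -20/9 in column x3, so x3 would enter next.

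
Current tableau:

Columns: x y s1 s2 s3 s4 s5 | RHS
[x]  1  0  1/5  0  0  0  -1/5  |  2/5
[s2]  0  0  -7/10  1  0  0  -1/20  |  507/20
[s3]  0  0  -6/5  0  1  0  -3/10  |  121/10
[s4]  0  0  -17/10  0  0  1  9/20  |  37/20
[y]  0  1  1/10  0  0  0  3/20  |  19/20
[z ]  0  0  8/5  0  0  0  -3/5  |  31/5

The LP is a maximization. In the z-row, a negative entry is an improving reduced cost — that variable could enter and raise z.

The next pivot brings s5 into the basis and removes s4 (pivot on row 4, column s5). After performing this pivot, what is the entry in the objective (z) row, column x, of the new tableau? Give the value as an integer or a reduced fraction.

Pivot element is row 4, column s5: 9/20.
Normalize row 4: new (row 4, x) = 0/(9/20) = 0.
z-row ← z-row − (-3/5)·(new row 4): 0 − (-3/5)·0 = 0.

0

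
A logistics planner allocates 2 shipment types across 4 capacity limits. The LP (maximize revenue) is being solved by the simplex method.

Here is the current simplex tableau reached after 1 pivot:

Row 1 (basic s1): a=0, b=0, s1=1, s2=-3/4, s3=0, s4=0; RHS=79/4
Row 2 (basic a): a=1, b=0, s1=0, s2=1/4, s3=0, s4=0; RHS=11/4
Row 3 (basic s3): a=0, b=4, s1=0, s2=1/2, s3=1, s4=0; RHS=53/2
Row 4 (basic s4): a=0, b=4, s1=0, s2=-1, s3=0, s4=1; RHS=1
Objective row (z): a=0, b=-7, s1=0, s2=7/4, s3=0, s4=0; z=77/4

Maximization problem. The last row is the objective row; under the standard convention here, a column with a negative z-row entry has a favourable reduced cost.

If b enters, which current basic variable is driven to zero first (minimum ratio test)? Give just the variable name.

s4

Ratios: row 1 (s1): entry 0 ≤ 0, skip; row 2 (a): entry 0 ≤ 0, skip; row 3 (s3): (53/2)/4 = 53/8; row 4 (s4): 1/4 = 1/4.
Minimum ratio 1/4 is in the s4 row, so s4 leaves.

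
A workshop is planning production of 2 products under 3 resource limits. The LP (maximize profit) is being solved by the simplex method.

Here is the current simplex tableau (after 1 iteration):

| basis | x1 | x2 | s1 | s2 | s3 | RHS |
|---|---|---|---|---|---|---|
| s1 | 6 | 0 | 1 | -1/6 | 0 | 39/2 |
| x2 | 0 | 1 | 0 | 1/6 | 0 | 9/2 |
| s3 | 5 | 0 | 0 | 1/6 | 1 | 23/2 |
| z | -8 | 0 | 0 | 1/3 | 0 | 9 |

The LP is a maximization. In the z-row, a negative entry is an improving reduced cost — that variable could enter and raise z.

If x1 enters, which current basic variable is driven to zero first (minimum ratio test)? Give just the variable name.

Ratios: row 1 (s1): (39/2)/6 = 13/4; row 2 (x2): entry 0 ≤ 0, skip; row 3 (s3): (23/2)/5 = 23/10.
Minimum ratio 23/10 is in the s3 row, so s3 leaves.

s3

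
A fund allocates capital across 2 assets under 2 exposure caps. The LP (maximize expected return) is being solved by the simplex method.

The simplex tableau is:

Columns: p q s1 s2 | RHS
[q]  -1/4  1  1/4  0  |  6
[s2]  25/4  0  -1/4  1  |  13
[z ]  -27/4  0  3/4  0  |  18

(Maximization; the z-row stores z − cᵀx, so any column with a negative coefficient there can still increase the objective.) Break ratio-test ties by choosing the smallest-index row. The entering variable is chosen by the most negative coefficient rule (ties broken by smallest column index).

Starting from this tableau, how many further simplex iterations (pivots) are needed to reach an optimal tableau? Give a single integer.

1

pivot: p in, s2 out → z = 801/25
No improving column remains; optimal.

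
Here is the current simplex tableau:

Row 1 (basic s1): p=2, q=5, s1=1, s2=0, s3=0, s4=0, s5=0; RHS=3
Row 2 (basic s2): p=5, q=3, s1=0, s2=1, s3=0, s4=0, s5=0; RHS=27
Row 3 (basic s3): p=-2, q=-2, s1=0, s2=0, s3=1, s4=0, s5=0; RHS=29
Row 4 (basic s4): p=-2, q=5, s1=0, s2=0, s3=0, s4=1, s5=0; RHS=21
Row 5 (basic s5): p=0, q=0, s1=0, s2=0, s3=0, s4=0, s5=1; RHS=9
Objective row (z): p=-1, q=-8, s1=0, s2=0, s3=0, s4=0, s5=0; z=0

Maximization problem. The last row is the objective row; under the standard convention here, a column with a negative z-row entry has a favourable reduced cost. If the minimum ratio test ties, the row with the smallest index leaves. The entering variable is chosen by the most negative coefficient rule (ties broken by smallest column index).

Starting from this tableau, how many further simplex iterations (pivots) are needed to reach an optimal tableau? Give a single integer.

1

pivot: q in, s1 out → z = 24/5
No improving column remains; optimal.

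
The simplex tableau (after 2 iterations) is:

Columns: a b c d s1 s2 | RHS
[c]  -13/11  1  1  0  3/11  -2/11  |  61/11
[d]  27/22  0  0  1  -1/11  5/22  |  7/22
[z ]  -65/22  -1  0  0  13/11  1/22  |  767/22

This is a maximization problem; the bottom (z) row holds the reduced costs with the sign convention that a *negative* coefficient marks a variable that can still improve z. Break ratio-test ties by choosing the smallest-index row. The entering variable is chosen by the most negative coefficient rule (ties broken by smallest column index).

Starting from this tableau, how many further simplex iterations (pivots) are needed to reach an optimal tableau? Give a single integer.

pivot: a in, d out → z = 962/27
pivot: b in, c out → z = 1120/27
No improving column remains; optimal.

2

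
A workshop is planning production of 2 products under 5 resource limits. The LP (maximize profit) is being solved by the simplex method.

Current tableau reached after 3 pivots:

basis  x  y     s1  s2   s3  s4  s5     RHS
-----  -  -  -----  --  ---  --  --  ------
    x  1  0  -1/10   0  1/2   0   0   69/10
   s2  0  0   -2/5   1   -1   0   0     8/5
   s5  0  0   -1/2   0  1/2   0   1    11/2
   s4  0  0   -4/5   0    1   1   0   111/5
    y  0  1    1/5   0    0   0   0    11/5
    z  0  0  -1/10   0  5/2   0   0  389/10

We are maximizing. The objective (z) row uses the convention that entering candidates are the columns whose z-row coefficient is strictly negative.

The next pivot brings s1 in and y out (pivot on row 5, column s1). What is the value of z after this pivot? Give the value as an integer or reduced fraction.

Minimum ratio for s1: (11/5)/(1/5) = 11.
z changes by −(z-row coeff of s1)·ratio = −(-1/10)·11 = 11/10.
New z = 389/10 + (11/10) = 40.

40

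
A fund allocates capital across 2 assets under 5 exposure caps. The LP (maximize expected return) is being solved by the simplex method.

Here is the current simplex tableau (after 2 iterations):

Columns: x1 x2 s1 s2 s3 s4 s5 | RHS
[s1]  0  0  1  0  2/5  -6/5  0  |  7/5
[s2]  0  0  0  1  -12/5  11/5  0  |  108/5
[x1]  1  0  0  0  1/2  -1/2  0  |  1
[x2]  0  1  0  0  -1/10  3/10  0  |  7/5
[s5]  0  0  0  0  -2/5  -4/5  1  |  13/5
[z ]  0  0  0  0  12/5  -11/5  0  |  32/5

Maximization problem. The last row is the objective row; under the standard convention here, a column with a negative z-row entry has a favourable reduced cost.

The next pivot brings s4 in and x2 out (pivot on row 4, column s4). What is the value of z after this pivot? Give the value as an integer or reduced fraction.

Minimum ratio for s4: (7/5)/(3/10) = 14/3.
z changes by −(z-row coeff of s4)·ratio = −(-11/5)·(14/3) = 154/15.
New z = 32/5 + (154/15) = 50/3.

50/3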